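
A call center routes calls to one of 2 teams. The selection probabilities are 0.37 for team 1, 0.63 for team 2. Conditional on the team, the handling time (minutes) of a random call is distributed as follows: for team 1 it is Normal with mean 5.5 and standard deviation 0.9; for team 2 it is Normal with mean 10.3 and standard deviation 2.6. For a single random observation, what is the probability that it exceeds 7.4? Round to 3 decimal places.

0.553

Conditional on each team, P(X > 7.4): 1: 0.0173814; 2: 0.867657.
By total probability, P(X > 7.4) = 0.37·0.0173814 + 0.63·0.867657 = 0.553055.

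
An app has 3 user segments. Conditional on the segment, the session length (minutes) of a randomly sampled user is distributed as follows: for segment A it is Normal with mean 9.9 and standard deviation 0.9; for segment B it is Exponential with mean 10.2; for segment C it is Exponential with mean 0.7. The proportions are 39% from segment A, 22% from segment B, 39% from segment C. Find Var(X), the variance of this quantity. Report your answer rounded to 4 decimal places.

Per component, A: μ=9.9, E[X²]=98.82; B: μ=10.2, E[X²]=208.08; C: μ=0.7, E[X²]=0.98.
E[X] = 0.39·9.9 + 0.22·10.2 + 0.39·0.7 = 6.378.
E[X²] = 0.39·98.82 + 0.22·208.08 + 0.39·0.98 = 84.6996.
Var(X) = E[X²] − (E[X])² = 84.6996 − 40.6789 = 44.0207.

44.0207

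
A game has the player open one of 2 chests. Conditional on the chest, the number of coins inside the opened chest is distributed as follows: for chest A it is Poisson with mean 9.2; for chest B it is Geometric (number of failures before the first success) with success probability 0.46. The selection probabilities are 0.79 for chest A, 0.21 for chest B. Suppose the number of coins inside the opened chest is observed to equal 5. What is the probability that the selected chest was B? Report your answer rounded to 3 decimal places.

0.092

Likelihoods P(X=5 | ·): A: 0.0554943; B: 0.0211216.
Posterior ∝ prior × likelihood. Numerator for B: 0.21·0.0211216 = 0.00443553.
Normalizing constant: 0.79·0.0554943 + 0.21·0.0211216 = 0.0482761.
P(B | observation) = 0.00443553 / 0.0482761 = 0.0918785.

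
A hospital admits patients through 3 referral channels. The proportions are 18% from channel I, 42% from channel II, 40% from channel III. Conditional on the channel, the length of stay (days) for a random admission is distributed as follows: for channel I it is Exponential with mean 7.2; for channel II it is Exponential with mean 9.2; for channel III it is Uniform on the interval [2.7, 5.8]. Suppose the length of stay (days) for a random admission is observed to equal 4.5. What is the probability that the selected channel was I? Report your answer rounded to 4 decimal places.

0.0785

Likelihoods f(4.5 | ·): I: 0.0743419; II: 0.0666478; III: 0.322581.
Posterior ∝ prior × likelihood. Numerator for I: 0.18·0.0743419 = 0.0133815.
Normalizing constant: 0.18·0.0743419 + 0.42·0.0666478 + 0.4·0.322581 = 0.170406.
P(I | observation) = 0.0133815 / 0.170406 = 0.0785274.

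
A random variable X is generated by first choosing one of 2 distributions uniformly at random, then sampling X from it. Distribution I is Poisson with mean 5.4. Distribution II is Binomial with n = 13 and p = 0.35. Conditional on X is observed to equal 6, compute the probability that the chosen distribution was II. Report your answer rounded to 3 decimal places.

0.499

Likelihoods P(X=6 | ·): I: 0.155539; II: 0.154639.
Posterior ∝ prior × likelihood. Numerator for II: 0.5·0.154639 = 0.0773195.
Normalizing constant: 0.5·0.155539 + 0.5·0.154639 = 0.155089.
P(II | observation) = 0.0773195 / 0.155089 = 0.498549.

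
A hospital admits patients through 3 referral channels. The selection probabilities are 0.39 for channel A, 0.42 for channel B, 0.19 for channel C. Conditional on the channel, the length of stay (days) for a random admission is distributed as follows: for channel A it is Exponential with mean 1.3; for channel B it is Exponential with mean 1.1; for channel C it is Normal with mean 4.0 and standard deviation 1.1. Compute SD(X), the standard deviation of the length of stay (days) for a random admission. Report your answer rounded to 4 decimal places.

Per component, A: μ=1.3, E[X²]=3.38; B: μ=1.1, E[X²]=2.42; C: μ=4, E[X²]=17.21.
E[X] = 0.39·1.3 + 0.42·1.1 + 0.19·4 = 1.729.
E[X²] = 0.39·3.38 + 0.42·2.42 + 0.19·17.21 = 5.6045.
Var(X) = E[X²] − (E[X])² = 5.6045 − 2.98944 = 2.61506.
SD(X) = √2.61506 = 1.61711.

1.6171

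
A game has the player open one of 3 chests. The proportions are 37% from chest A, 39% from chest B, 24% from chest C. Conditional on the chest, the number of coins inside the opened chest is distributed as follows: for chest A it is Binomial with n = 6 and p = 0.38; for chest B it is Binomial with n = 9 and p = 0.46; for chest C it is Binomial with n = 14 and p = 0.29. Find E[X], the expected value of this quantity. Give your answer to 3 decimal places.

Component means — A: 2.28; B: 4.14; C: 4.06.
E[X] = 0.37·2.28 + 0.39·4.14 + 0.24·4.06 = 3.4326.

3.433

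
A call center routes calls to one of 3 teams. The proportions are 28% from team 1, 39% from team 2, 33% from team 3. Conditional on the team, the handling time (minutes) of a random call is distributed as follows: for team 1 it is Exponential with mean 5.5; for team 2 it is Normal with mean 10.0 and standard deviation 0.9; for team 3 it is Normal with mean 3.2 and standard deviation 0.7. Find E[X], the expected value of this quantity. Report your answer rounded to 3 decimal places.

6.496

Component means — 1: 5.5; 2: 10; 3: 3.2.
E[X] = 0.28·5.5 + 0.39·10 + 0.33·3.2 = 6.496.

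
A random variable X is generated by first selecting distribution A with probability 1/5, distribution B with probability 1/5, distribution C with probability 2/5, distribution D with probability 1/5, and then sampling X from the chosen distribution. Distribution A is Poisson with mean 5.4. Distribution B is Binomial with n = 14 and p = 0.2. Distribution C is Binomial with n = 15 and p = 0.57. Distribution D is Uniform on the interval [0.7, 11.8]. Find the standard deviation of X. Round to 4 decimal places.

3.1128

Per component, A: μ=5.4, E[X²]=34.56; B: μ=2.8, E[X²]=10.08; C: μ=8.55, E[X²]=76.779; D: μ=6.25, E[X²]=49.33.
E[X] = 0.2·5.4 + 0.2·2.8 + 0.4·8.55 + 0.2·6.25 = 6.31.
E[X²] = 0.2·34.56 + 0.2·10.08 + 0.4·76.779 + 0.2·49.33 = 49.5056.
Var(X) = E[X²] − (E[X])² = 49.5056 − 39.8161 = 9.6895.
SD(X) = √9.6895 = 3.1128.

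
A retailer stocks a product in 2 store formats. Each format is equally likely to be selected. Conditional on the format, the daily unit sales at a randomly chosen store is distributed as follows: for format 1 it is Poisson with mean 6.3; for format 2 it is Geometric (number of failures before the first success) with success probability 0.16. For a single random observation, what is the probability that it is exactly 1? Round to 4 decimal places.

0.0730

Conditional on each format, P(X = 1): 1: 0.0115687; 2: 0.1344.
By total probability, P(X = 1) = 0.5·0.0115687 + 0.5·0.1344 = 0.0729844.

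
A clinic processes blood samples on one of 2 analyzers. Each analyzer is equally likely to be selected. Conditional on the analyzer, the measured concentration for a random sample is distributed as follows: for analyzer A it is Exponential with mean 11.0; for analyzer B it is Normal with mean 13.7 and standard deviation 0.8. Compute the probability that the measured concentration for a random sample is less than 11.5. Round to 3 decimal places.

Conditional on each analyzer, P(X < 11.5): A: 0.648468; B: 0.00297976.
By total probability, P(X < 11.5) = 0.5·0.648468 + 0.5·0.00297976 = 0.325724.

0.326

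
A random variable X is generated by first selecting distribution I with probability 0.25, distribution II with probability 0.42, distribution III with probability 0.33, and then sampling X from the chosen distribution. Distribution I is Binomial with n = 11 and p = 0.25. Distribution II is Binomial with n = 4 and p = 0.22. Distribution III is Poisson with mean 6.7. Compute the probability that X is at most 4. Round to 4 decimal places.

0.7081

Conditional on each component, P(X ≤ 4): I: 0.885374; II: 1; III: 0.202159.
By total probability, P(X ≤ 4) = 0.25·0.885374 + 0.42·1 + 0.33·0.202159 = 0.708056.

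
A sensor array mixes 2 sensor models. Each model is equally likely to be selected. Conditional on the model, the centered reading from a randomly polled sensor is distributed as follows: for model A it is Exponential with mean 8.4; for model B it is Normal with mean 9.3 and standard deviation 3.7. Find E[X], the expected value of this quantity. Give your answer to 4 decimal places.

Component means — A: 8.4; B: 9.3.
E[X] = 0.5·8.4 + 0.5·9.3 = 8.85.

8.8500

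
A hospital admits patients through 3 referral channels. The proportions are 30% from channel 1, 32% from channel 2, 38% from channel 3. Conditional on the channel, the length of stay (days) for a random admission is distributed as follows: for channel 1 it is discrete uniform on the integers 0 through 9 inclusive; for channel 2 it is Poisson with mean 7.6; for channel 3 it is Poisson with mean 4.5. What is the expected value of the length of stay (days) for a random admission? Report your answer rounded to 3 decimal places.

Component means — 1: 4.5; 2: 7.6; 3: 4.5.
E[X] = 0.3·4.5 + 0.32·7.6 + 0.38·4.5 = 5.492.

5.492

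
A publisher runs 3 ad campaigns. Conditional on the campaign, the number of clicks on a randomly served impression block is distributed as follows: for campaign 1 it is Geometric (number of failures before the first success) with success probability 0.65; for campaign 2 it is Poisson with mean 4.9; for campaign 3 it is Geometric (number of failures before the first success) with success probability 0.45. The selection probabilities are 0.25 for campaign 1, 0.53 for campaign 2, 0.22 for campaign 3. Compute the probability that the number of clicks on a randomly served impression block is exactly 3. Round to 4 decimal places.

0.1008

Conditional on each campaign, P(X = 3): 1: 0.0278687; 2: 0.146014; 3: 0.0748688.
By total probability, P(X = 3) = 0.25·0.0278687 + 0.53·0.146014 + 0.22·0.0748688 = 0.100826.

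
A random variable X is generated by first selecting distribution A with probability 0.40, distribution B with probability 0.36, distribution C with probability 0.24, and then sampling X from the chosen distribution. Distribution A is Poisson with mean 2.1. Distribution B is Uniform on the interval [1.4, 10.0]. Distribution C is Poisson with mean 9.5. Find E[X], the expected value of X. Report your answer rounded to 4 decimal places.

Component means — A: 2.1; B: 5.7; C: 9.5.
E[X] = 0.4·2.1 + 0.36·5.7 + 0.24·9.5 = 5.172.

5.1720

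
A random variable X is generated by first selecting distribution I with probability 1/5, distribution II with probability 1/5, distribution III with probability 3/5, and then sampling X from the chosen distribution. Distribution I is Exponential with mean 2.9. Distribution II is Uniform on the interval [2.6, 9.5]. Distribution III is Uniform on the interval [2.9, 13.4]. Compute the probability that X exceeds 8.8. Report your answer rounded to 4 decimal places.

Conditional on each component, P(X > 8.8): I: 0.0480995; II: 0.101449; III: 0.438095.
By total probability, P(X > 8.8) = 0.2·0.0480995 + 0.2·0.101449 + 0.6·0.438095 = 0.292767.

0.2928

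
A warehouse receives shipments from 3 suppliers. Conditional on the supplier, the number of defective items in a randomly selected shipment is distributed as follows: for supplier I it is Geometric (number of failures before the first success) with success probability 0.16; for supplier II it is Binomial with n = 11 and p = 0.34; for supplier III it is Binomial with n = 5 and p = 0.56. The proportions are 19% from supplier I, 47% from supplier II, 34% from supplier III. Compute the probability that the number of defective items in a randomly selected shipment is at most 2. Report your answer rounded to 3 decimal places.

0.313

Conditional on each supplier, P(X ≤ 2): I: 0.407296; II: 0.22009; III: 0.388575.
By total probability, P(X ≤ 2) = 0.19·0.407296 + 0.47·0.22009 + 0.34·0.388575 = 0.312944.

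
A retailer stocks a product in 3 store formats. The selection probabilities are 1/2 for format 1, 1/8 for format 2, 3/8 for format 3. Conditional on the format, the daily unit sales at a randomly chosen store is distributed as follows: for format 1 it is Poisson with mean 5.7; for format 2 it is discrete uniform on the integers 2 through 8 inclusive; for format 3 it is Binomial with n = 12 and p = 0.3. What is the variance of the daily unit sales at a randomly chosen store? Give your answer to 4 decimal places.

Per component, 1: μ=5.7, E[X²]=38.19; 2: μ=5, E[X²]=29; 3: μ=3.6, E[X²]=15.48.
E[X] = 0.5·5.7 + 0.125·5 + 0.375·3.6 = 4.825.
E[X²] = 0.5·38.19 + 0.125·29 + 0.375·15.48 = 28.525.
Var(X) = E[X²] − (E[X])² = 28.525 − 23.2806 = 5.24438.

5.2444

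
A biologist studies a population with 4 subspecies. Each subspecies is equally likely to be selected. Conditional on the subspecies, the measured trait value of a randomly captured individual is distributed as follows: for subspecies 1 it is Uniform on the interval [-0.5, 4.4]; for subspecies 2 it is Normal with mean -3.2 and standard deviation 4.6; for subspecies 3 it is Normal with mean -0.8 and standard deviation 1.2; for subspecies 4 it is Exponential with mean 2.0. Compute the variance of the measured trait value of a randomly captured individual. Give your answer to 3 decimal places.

Per component, 1: μ=1.95, E[X²]=5.80333; 2: μ=-3.2, E[X²]=31.4; 3: μ=-0.8, E[X²]=2.08; 4: μ=2, E[X²]=8.
E[X] = 0.25·1.95 + 0.25·-3.2 + 0.25·-0.8 + 0.25·2 = -0.0125.
E[X²] = 0.25·5.80333 + 0.25·31.4 + 0.25·2.08 + 0.25·8 = 11.8208.
Var(X) = E[X²] − (E[X])² = 11.8208 − 0.00015625 = 11.8207.

11.821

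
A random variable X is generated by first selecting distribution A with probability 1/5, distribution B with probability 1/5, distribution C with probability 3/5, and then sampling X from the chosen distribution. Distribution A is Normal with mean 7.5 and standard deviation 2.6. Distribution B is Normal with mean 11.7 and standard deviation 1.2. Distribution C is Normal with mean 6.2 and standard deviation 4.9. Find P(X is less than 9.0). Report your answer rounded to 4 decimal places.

Conditional on each component, P(X < 9.0): A: 0.718004; B: 0.0122245; C: 0.716145.
By total probability, P(X < 9.0) = 0.2·0.718004 + 0.2·0.0122245 + 0.6·0.716145 = 0.575733.

0.5757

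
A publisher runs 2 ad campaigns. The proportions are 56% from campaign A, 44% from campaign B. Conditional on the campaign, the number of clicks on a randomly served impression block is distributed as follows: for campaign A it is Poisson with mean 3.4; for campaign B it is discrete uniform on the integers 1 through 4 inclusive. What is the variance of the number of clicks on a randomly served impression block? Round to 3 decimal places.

Per component, A: μ=3.4, E[X²]=14.96; B: μ=2.5, E[X²]=7.5.
E[X] = 0.56·3.4 + 0.44·2.5 = 3.004.
E[X²] = 0.56·14.96 + 0.44·7.5 = 11.6776.
Var(X) = E[X²] − (E[X])² = 11.6776 − 9.02402 = 2.65358.

2.654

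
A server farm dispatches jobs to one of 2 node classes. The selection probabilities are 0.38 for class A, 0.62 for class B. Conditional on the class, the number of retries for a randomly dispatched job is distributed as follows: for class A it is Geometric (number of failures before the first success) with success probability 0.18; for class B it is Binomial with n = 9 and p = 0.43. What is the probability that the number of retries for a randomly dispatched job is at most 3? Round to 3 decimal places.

0.462

Conditional on each class, P(X ≤ 3): A: 0.547878; B: 0.408652.
By total probability, P(X ≤ 3) = 0.38·0.547878 + 0.62·0.408652 = 0.461558.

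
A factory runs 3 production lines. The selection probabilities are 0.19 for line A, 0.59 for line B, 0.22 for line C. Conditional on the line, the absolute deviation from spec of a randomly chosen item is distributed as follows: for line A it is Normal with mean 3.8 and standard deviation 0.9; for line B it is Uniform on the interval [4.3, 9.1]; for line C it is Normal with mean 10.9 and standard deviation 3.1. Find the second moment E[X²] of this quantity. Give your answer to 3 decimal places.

58.768

For each component E[X²] = Var + (mean)², giving A: 15.25; B: 46.81; C: 128.42.
Overall E[X²] = 0.19·15.25 + 0.59·46.81 + 0.22·128.42 = 58.7678.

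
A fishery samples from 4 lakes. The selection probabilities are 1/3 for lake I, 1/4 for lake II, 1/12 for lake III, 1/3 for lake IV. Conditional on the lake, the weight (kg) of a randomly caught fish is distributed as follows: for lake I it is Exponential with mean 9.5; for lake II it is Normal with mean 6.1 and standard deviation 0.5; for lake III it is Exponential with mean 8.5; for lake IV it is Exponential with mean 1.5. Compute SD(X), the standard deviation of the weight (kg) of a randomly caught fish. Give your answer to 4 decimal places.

Per component, I: μ=9.5, E[X²]=180.5; II: μ=6.1, E[X²]=37.46; III: μ=8.5, E[X²]=144.5; IV: μ=1.5, E[X²]=4.5.
E[X] = 0.333333·9.5 + 0.25·6.1 + 0.0833333·8.5 + 0.333333·1.5 = 5.9.
E[X²] = 0.333333·180.5 + 0.25·37.46 + 0.0833333·144.5 + 0.333333·4.5 = 83.0733.
Var(X) = E[X²] − (E[X])² = 83.0733 − 34.81 = 48.2633.
SD(X) = √48.2633 = 6.94718.

6.9472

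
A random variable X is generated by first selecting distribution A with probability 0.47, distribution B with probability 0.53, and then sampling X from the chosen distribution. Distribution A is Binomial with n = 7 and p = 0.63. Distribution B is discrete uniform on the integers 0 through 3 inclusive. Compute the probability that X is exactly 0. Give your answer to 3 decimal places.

0.133

Conditional on each component, P(X = 0): A: 0.000949319; B: 0.25.
By total probability, P(X = 0) = 0.47·0.000949319 + 0.53·0.25 = 0.132946.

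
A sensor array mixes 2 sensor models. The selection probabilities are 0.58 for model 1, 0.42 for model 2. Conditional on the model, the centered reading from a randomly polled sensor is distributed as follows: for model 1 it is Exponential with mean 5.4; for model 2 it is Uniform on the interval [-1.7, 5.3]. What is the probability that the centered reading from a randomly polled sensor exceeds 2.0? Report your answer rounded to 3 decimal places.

0.598

Conditional on each model, P(X > 2.0): 1: 0.690479; 2: 0.471429.
By total probability, P(X > 2.0) = 0.58·0.690479 + 0.42·0.471429 = 0.598478.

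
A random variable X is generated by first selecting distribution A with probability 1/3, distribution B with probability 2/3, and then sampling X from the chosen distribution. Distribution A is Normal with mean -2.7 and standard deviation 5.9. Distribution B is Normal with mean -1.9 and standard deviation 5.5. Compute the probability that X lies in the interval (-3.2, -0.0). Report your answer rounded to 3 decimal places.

0.222

Conditional on each component, P(-3.2 < X < -0.0): A: 0.210158; B: 0.228548.
By total probability, P(-3.2 < X < -0.0) = 0.333333·0.210158 + 0.666667·0.228548 = 0.222418.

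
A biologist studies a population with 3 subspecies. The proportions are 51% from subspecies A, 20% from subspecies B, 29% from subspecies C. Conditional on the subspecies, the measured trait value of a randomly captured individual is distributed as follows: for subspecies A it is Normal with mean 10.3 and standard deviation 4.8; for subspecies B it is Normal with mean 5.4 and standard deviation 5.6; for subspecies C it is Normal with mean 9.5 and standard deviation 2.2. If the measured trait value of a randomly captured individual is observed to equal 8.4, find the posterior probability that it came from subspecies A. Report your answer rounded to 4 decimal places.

0.4002

Likelihoods f(8.4 | ·): A: 0.0768503; B: 0.0617167; C: 0.16003.
Posterior ∝ prior × likelihood. Numerator for A: 0.51·0.0768503 = 0.0391936.
Normalizing constant: 0.51·0.0768503 + 0.2·0.0617167 + 0.29·0.16003 = 0.0979456.
P(A | observation) = 0.0391936 / 0.0979456 = 0.400157.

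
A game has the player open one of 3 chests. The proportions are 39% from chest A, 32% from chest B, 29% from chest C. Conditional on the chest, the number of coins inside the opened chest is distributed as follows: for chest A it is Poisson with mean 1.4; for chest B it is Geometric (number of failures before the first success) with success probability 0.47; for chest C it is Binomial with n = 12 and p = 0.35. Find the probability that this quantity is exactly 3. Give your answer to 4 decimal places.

0.1230

Conditional on each chest, P(X = 3): A: 0.112777; B: 0.0699722; C: 0.195365.
By total probability, P(X = 3) = 0.39·0.112777 + 0.32·0.0699722 + 0.29·0.195365 = 0.12303.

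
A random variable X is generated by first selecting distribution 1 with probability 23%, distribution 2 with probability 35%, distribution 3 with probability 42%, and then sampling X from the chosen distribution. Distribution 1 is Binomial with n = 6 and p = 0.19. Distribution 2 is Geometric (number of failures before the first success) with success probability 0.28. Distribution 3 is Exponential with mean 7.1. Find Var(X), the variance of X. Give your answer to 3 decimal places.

Per component, 1: μ=1.14, E[X²]=2.223; 2: μ=2.57143, E[X²]=15.7959; 3: μ=7.1, E[X²]=100.82.
E[X] = 0.23·1.14 + 0.35·2.57143 + 0.42·7.1 = 4.1442.
E[X²] = 0.23·2.223 + 0.35·15.7959 + 0.42·100.82 = 48.3843.
Var(X) = E[X²] − (E[X])² = 48.3843 − 17.1744 = 31.2099.

31.210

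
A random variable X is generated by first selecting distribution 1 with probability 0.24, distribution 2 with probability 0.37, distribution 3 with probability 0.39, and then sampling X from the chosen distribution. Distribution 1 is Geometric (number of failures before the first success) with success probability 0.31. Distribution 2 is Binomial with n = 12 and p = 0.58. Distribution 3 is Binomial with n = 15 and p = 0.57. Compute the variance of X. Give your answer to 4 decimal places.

10.3372

Per component, 1: μ=2.22581, E[X²]=12.1342; 2: μ=6.96, E[X²]=51.3648; 3: μ=8.55, E[X²]=76.779.
E[X] = 0.24·2.22581 + 0.37·6.96 + 0.39·8.55 = 6.44389.
E[X²] = 0.24·12.1342 + 0.37·51.3648 + 0.39·76.779 = 51.861.
Var(X) = E[X²] − (E[X])² = 51.861 − 41.5238 = 10.3372.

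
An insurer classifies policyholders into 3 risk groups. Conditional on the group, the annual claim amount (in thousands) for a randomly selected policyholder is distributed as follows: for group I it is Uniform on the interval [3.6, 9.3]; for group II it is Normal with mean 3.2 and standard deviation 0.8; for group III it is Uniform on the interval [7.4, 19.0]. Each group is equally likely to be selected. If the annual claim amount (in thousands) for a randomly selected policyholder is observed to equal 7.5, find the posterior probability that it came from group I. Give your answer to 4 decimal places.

0.6705

Likelihoods f(7.5 | ·): I: 0.175439; II: 2.65644e-07; III: 0.0862069.
Posterior ∝ prior × likelihood. Numerator for I: 0.333333·0.175439 = 0.0584795.
Normalizing constant: 0.333333·0.175439 + 0.333333·2.65644e-07 + 0.333333·0.0862069 = 0.0872153.
P(I | observation) = 0.0584795 / 0.0872153 = 0.67052.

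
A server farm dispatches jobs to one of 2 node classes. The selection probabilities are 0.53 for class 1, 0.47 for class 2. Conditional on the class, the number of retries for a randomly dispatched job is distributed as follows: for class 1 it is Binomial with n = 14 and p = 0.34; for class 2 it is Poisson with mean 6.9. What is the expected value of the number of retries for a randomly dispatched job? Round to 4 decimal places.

5.7658

Component means — 1: 4.76; 2: 6.9.
E[X] = 0.53·4.76 + 0.47·6.9 = 5.7658.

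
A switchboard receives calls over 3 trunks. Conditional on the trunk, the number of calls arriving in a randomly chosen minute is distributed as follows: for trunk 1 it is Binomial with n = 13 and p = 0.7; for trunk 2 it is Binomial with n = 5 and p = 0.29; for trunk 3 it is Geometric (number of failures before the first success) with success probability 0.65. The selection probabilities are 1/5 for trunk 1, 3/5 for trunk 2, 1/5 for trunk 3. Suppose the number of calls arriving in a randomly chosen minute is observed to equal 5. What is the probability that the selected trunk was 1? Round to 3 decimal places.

Likelihoods P(X=5 | ·): 1: 0.0141918; 2: 0.00205111; 3: 0.00341392.
Posterior ∝ prior × likelihood. Numerator for 1: 0.2·0.0141918 = 0.00283837.
Normalizing constant: 0.2·0.0141918 + 0.6·0.00205111 + 0.2·0.00341392 = 0.00475182.
P(1 | observation) = 0.00283837 / 0.00475182 = 0.597322.

0.597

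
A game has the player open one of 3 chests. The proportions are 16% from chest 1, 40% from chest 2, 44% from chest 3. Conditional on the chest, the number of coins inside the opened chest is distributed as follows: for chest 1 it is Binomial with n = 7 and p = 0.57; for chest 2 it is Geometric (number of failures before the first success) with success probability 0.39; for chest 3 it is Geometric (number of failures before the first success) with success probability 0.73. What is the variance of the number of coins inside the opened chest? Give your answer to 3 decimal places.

Per component, 1: μ=3.99, E[X²]=17.6358; 2: μ=1.5641, E[X²]=6.45694; 3: μ=0.369863, E[X²]=0.64346.
E[X] = 0.16·3.99 + 0.4·1.5641 + 0.44·0.369863 = 1.42678.
E[X²] = 0.16·17.6358 + 0.4·6.45694 + 0.44·0.64346 = 5.68763.
Var(X) = E[X²] − (E[X])² = 5.68763 − 2.0357 = 3.65192.

3.652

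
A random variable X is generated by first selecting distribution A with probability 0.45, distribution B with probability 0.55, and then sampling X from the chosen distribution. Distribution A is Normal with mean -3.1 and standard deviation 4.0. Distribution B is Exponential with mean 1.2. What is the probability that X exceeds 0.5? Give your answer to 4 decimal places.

Conditional on each component, P(X > 0.5): A: 0.18406; B: 0.659241.
By total probability, P(X > 0.5) = 0.45·0.18406 + 0.55·0.659241 = 0.445409.

0.4454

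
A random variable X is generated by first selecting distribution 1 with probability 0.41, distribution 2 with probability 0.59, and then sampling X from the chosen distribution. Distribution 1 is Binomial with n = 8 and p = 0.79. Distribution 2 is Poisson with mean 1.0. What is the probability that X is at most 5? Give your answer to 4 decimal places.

Conditional on each component, P(X ≤ 5): 1: 0.225499; 2: 0.999406.
By total probability, P(X ≤ 5) = 0.41·0.225499 + 0.59·0.999406 = 0.682104.

0.6821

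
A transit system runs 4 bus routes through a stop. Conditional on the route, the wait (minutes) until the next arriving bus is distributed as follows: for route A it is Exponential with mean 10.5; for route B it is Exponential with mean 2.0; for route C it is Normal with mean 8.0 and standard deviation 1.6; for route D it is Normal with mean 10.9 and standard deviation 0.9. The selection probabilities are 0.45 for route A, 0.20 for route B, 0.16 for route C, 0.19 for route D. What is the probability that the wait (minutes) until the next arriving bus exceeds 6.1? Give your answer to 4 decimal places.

Conditional on each route, P(X > 6.1): A: 0.559365; B: 0.0473589; C: 0.882485; D: 1.
By total probability, P(X > 6.1) = 0.45·0.559365 + 0.2·0.0473589 + 0.16·0.882485 + 0.19·1 = 0.592384.

0.5924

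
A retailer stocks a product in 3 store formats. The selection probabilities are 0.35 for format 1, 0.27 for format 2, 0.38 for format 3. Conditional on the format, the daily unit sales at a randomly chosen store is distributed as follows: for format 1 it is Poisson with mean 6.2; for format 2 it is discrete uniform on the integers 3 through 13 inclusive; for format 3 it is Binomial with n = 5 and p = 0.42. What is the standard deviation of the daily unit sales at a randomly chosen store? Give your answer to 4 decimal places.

Per component, 1: μ=6.2, E[X²]=44.64; 2: μ=8, E[X²]=74; 3: μ=2.1, E[X²]=5.628.
E[X] = 0.35·6.2 + 0.27·8 + 0.38·2.1 = 5.128.
E[X²] = 0.35·44.64 + 0.27·74 + 0.38·5.628 = 37.7426.
Var(X) = E[X²] − (E[X])² = 37.7426 − 26.2964 = 11.4463.
SD(X) = √11.4463 = 3.38323.

3.3832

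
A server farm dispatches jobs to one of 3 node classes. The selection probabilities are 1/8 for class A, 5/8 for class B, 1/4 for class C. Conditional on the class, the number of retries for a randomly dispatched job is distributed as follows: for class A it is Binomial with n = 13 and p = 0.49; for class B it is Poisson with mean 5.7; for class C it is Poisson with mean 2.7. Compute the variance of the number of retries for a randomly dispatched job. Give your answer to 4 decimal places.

Per component, A: μ=6.37, E[X²]=43.8256; B: μ=5.7, E[X²]=38.19; C: μ=2.7, E[X²]=9.99.
E[X] = 0.125·6.37 + 0.625·5.7 + 0.25·2.7 = 5.03375.
E[X²] = 0.125·43.8256 + 0.625·38.19 + 0.25·9.99 = 31.8445.
Var(X) = E[X²] − (E[X])² = 31.8445 − 25.3386 = 6.50581.

6.5058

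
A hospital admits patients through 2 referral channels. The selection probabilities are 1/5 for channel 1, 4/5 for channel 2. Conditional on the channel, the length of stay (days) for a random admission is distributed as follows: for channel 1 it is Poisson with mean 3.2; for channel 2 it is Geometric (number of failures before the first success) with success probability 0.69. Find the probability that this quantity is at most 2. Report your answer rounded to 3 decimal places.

0.852

Conditional on each channel, P(X ≤ 2): 1: 0.379904; 2: 0.970209.
By total probability, P(X ≤ 2) = 0.2·0.379904 + 0.8·0.970209 = 0.852148.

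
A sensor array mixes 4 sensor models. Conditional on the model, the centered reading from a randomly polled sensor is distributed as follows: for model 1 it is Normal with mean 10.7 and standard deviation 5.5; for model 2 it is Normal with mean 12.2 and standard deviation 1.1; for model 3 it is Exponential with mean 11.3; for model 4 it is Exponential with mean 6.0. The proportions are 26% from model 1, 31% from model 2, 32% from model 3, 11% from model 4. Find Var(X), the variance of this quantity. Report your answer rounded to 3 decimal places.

56.284

Per component, 1: μ=10.7, E[X²]=144.74; 2: μ=12.2, E[X²]=150.05; 3: μ=11.3, E[X²]=255.38; 4: μ=6, E[X²]=72.
E[X] = 0.26·10.7 + 0.31·12.2 + 0.32·11.3 + 0.11·6 = 10.84.
E[X²] = 0.26·144.74 + 0.31·150.05 + 0.32·255.38 + 0.11·72 = 173.79.
Var(X) = E[X²] − (E[X])² = 173.79 − 117.506 = 56.2839.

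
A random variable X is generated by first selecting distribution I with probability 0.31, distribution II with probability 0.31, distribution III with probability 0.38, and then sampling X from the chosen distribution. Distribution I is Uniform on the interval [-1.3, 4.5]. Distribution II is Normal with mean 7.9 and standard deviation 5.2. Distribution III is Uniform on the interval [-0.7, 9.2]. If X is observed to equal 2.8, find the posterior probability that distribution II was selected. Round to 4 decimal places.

Likelihoods f(2.8 | ·): I: 0.172414; II: 0.0474276; III: 0.10101.
Posterior ∝ prior × likelihood. Numerator for II: 0.31·0.0474276 = 0.0147026.
Normalizing constant: 0.31·0.172414 + 0.31·0.0474276 + 0.38·0.10101 = 0.106535.
P(II | observation) = 0.0147026 / 0.106535 = 0.138007.

0.1380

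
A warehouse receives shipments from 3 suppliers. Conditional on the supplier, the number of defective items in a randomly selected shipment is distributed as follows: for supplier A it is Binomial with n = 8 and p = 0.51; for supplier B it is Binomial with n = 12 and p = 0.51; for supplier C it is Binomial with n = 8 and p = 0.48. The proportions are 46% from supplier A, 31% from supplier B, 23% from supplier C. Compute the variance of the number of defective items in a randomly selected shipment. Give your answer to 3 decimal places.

Per component, A: μ=4.08, E[X²]=18.6456; B: μ=6.12, E[X²]=40.4532; C: μ=3.84, E[X²]=16.7424.
E[X] = 0.46·4.08 + 0.31·6.12 + 0.23·3.84 = 4.6572.
E[X²] = 0.46·18.6456 + 0.31·40.4532 + 0.23·16.7424 = 24.9682.
Var(X) = E[X²] − (E[X])² = 24.9682 − 21.6895 = 3.27871.

3.279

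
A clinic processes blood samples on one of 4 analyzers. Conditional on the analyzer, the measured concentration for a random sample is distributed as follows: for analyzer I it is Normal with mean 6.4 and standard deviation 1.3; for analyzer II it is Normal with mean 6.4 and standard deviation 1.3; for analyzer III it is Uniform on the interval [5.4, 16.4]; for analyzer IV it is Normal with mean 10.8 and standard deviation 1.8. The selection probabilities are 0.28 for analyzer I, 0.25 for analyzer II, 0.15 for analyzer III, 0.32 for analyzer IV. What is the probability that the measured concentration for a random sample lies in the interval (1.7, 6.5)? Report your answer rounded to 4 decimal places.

Conditional on each analyzer, P(1.7 < X < 6.5): I: 0.530508; II: 0.530508; III: 0.1; IV: 0.00844949.
By total probability, P(1.7 < X < 6.5) = 0.28·0.530508 + 0.25·0.530508 + 0.15·0.1 + 0.32·0.00844949 = 0.298873.

0.2989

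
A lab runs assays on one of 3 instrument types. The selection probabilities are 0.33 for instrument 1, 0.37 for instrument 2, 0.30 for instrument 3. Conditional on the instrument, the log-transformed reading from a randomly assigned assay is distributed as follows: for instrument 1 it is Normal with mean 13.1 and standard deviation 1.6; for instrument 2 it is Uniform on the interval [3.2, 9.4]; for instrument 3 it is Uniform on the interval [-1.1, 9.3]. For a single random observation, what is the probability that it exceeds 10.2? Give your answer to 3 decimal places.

Conditional on each instrument, P(X > 10.2): 1: 0.965046; 2: 0; 3: 0.
By total probability, P(X > 10.2) = 0.33·0.965046 + 0.37·0 + 0.3·0 = 0.318465.

0.318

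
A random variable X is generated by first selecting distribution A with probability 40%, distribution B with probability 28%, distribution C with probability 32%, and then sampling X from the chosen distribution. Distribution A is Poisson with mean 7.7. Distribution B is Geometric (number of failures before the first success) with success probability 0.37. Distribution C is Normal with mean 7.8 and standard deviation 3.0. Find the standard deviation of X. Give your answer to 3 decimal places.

3.822

Per component, A: μ=7.7, E[X²]=66.99; B: μ=1.7027, E[X²]=7.5011; C: μ=7.8, E[X²]=69.84.
E[X] = 0.4·7.7 + 0.28·1.7027 + 0.32·7.8 = 6.05276.
E[X²] = 0.4·66.99 + 0.28·7.5011 + 0.32·69.84 = 51.2451.
Var(X) = E[X²] − (E[X])² = 51.2451 − 36.6359 = 14.6092.
SD(X) = √14.6092 = 3.8222.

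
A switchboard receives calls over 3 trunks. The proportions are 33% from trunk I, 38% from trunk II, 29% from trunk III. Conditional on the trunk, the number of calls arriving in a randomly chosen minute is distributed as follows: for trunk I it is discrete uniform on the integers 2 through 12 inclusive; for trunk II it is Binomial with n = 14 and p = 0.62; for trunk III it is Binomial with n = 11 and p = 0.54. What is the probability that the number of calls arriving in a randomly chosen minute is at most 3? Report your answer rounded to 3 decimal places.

0.081

Conditional on each trunk, P(X ≤ 3): I: 0.181818; II: 0.00241798; III: 0.0695918.
By total probability, P(X ≤ 3) = 0.33·0.181818 + 0.38·0.00241798 + 0.29·0.0695918 = 0.0811005.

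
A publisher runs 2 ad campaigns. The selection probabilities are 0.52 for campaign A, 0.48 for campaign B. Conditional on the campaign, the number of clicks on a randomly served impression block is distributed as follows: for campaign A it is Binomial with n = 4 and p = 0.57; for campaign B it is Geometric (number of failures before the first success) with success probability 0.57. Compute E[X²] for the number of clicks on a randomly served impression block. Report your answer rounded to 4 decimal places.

For each component E[X²] = Var + (mean)², giving A: 6.1788; B: 1.89258.
Overall E[X²] = 0.52·6.1788 + 0.48·1.89258 = 4.12142.

4.1214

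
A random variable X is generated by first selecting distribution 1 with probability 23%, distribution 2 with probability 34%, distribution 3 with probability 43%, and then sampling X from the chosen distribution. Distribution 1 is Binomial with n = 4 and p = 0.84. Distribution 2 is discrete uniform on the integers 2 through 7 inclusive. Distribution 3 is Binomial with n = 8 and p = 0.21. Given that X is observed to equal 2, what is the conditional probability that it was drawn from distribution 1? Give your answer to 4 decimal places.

0.1183

Likelihoods P(X=2 | ·): 1: 0.10838; 2: 0.166667; 3: 0.300164.
Posterior ∝ prior × likelihood. Numerator for 1: 0.23·0.10838 = 0.0249274.
Normalizing constant: 0.23·0.10838 + 0.34·0.166667 + 0.43·0.300164 = 0.210665.
P(1 | observation) = 0.0249274 / 0.210665 = 0.118327.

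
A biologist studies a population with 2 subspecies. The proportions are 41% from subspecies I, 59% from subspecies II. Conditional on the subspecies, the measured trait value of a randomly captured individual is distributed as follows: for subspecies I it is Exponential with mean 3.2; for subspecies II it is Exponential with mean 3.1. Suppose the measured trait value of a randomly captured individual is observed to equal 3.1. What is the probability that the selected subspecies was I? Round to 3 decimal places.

Likelihoods f(3.1 | ·): I: 0.118612; II: 0.118671.
Posterior ∝ prior × likelihood. Numerator for I: 0.41·0.118612 = 0.0486308.
Normalizing constant: 0.41·0.118612 + 0.59·0.118671 = 0.118647.
P(I | observation) = 0.0486308 / 0.118647 = 0.409879.

0.410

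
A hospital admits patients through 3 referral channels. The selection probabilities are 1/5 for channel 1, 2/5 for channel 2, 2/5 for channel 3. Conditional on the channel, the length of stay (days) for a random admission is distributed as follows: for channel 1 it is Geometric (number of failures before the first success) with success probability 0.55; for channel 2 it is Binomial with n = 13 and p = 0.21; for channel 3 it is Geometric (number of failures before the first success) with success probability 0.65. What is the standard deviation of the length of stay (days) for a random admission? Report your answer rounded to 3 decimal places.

1.600

Per component, 1: μ=0.818182, E[X²]=2.15702; 2: μ=2.73, E[X²]=9.6096; 3: μ=0.538462, E[X²]=1.11834.
E[X] = 0.2·0.818182 + 0.4·2.73 + 0.4·0.538462 = 1.47102.
E[X²] = 0.2·2.15702 + 0.4·9.6096 + 0.4·1.11834 = 4.72258.
Var(X) = E[X²] − (E[X])² = 4.72258 − 2.1639 = 2.55868.
SD(X) = √2.55868 = 1.59959.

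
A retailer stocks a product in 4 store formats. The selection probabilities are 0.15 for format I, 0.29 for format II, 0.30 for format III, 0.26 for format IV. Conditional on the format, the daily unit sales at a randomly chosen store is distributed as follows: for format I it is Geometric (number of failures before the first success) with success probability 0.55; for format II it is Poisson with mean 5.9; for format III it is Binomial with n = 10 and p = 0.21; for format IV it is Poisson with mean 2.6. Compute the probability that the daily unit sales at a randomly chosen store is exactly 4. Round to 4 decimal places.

Conditional on each format, P(X = 4): I: 0.0225534; II: 0.138312; III: 0.0992794; IV: 0.141422.
By total probability, P(X = 4) = 0.15·0.0225534 + 0.29·0.138312 + 0.3·0.0992794 + 0.26·0.141422 = 0.110047.

0.1100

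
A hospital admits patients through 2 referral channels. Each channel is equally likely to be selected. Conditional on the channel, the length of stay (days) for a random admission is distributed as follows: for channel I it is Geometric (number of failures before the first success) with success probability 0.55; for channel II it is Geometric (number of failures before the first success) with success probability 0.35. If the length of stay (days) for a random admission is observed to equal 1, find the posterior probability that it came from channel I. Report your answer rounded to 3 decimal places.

0.521

Likelihoods P(X=1 | ·): I: 0.2475; II: 0.2275.
Posterior ∝ prior × likelihood. Numerator for I: 0.5·0.2475 = 0.12375.
Normalizing constant: 0.5·0.2475 + 0.5·0.2275 = 0.2375.
P(I | observation) = 0.12375 / 0.2375 = 0.521053.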